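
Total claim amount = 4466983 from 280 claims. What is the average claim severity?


severity = total / number
= 4466983 / 280
= 15953.5107


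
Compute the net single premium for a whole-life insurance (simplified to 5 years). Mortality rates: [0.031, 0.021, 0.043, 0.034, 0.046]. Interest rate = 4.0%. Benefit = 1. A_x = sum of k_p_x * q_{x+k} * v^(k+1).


v = 0.961538
Year 0: k_p_x=1.0, q=0.031, term=0.029808
Year 1: k_p_x=0.969, q=0.021, term=0.018814
Year 2: k_p_x=0.948651, q=0.043, term=0.036264
Year 3: k_p_x=0.907859, q=0.034, term=0.026385
Year 4: k_p_x=0.876992, q=0.046, term=0.033158
A_x = 0.1444


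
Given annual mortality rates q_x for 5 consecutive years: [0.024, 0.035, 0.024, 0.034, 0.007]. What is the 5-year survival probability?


p_k = 1 - q_k for each year
Survival = product of (1 - q_k)
= 0.976 * 0.965 * 0.976 * 0.966 * 0.993
= 0.8818


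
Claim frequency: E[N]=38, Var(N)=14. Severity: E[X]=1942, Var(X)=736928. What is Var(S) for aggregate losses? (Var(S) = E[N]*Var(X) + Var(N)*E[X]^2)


Var(S) = E[N]*Var(X) + Var(N)*E[X]^2
= 38*736928 + 14*1942^2
= 28003264 + 52799096
= 8.0802e+07


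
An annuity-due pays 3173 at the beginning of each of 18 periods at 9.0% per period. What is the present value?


PV_due = PMT * (1-(1+i)^(-n))/i * (1+i)
PV_immediate = 27781.5985
PV_due = 27781.5985 * 1.09
= 30281.9423


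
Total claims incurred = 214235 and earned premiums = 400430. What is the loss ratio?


Loss ratio = claims / premiums
= 214235 / 400430
= 0.535


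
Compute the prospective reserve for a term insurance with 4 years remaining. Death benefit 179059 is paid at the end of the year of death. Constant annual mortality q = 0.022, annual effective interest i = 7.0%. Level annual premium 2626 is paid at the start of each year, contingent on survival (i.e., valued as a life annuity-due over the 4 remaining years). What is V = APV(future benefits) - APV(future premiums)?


v = 1/(1+i) = 0.934579
APV(future benefits) per unit = sum_{k=0}^{3} k_p_x * q * v^(k+1) = 0.072231
APV(future benefits) = 179059 * 0.072231 = 12933.5903
Life annuity-due factor ä_{x:4} = sum_{k=0}^{3} k_p_x * v^k = 3.513048
APV(future premiums) = 2626 * 3.513048 = 9225.2631
V = 12933.5903 - 9225.2631
= 3708.3271


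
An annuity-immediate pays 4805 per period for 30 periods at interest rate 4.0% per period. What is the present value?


PV = PMT * (1 - (1+i)^(-n)) / i
= 4805 * (1 - (1+0.04)^(-30)) / 0.04
= 4805 * (1 - 0.308319) / 0.04
= 4805 * 17.292033
= 83088.22


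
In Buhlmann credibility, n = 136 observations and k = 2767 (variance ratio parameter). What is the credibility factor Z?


Z = n / (n + k)
= 136 / (136 + 2767)
= 136 / 2903
= 0.0468


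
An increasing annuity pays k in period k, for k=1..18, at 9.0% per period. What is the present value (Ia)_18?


(Ia)_n = sum_{k=1}^{n} k * v^k, v = 1/(1+i)
v = 0.917431
Sum computed term by term:
(Ia)_18 = 63.6416


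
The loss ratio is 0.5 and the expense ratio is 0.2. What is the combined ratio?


Combined ratio = loss ratio + expense ratio
= 0.5 + 0.2
= 0.7


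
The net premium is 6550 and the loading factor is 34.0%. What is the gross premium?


Gross = net * (1 + loading)
= 6550 * (1 + 0.34)
= 6550 * 1.34
= 8777.0


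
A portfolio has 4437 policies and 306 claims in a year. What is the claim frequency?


frequency = claims / policies
= 306 / 4437
= 0.069


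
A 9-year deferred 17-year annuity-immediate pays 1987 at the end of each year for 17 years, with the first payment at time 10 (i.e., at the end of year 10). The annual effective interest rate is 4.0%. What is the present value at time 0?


PV at time 9 of the 17-year annuity-immediate:
a_n = 1987 * (1-(1+0.04)^(-17))/0.04 = 24173.184
Discount back 9 years to time 0:
PV = 24173.184 * (1+0.04)^(-9)
= 24173.184 * 0.702587
= 16983.7584


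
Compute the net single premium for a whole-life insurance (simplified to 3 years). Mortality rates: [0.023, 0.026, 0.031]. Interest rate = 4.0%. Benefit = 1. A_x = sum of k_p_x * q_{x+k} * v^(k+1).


v = 0.961538
Year 0: k_p_x=1.0, q=0.023, term=0.022115
Year 1: k_p_x=0.977, q=0.026, term=0.023486
Year 2: k_p_x=0.951598, q=0.031, term=0.026225
A_x = 0.0718


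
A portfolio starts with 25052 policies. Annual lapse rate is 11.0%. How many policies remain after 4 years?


remaining = initial * (1 - lapse)^years
= 25052 * (1 - 0.11)^4
= 25052 * 0.627422
= 15718.1862


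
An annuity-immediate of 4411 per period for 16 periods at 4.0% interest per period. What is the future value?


FV = PMT * ((1+i)^n - 1) / i
= 4411 * ((1.04)^16 - 1) / 0.04
= 4411 * (1.872981 - 1) / 0.04
= 96268.0069


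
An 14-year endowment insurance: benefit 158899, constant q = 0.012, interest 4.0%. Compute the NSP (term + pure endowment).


Term component = 18786.4462
Pure endowment = 14_p_x * v^14 * benefit = 0.844495 * 0.577475 * 158899 = 77491.0665
NSP = 96277.5127


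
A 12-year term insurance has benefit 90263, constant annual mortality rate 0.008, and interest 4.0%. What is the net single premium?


NSP = benefit * sum_{k=0}^{n-1} k_p_x * q * v^(k+1)
With constant q=0.008, v=0.961538
Sum = 0.072133
NSP = 90263 * 0.072133
= 6510.897


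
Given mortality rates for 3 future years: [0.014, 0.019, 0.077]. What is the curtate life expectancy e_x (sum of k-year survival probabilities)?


e_x = sum_{k=1}^{n} k_p_x
k_p_x values:
  1_p_x = 0.986
  2_p_x = 0.967266
  3_p_x = 0.892787
e_x = 2.8461


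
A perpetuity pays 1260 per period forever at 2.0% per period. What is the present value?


PV = PMT / i
= 1260 / 0.02
= 63000.0


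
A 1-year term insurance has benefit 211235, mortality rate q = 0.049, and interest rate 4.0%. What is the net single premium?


NSP = benefit * q * v
v = 1/(1+i) = 0.961538
NSP = 211235 * 0.049 * 0.961538
= 9952.4183


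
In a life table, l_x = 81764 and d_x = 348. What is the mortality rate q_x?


q_x = d_x / l_x
= 348 / 81764
= 0.0043


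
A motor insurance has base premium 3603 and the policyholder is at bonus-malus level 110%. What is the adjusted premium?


adjusted = base * BM_level / 100
= 3603 * 110 / 100
= 3603 * 1.1
= 3963.3


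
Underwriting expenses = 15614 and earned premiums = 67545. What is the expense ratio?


Expense ratio = expenses / premiums
= 15614 / 67545
= 0.2312


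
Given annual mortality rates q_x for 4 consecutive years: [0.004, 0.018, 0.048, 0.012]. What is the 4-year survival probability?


p_k = 1 - q_k for each year
Survival = product of (1 - q_k)
= 0.996 * 0.982 * 0.952 * 0.988
= 0.92


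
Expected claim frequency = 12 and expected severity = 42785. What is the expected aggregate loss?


E[S] = E[N] * E[X]
= 12 * 42785
= 513420


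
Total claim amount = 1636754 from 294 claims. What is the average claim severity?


severity = total / number
= 1636754 / 294
= 5567.1905


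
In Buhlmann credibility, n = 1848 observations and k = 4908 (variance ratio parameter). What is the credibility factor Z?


Z = n / (n + k)
= 1848 / (1848 + 4908)
= 1848 / 6756
= 0.2735


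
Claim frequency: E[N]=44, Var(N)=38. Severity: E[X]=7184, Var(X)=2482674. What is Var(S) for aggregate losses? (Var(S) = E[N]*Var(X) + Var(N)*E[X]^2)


Var(S) = E[N]*Var(X) + Var(N)*E[X]^2
= 44*2482674 + 38*7184^2
= 109237656 + 1961174528
= 2.0704e+09


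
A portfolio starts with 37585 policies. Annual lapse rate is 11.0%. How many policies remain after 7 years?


remaining = initial * (1 - lapse)^years
= 37585 * (1 - 0.11)^7
= 37585 * 0.442313
= 16624.3472


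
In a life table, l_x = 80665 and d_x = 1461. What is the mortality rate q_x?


q_x = d_x / l_x
= 1461 / 80665
= 0.0181


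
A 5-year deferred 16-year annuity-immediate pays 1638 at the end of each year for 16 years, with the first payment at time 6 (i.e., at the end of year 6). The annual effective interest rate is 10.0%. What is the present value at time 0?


PV at time 5 of the 16-year annuity-immediate:
a_n = 1638 * (1-(1+0.1)^(-16))/0.1 = 12815.2348
Discount back 5 years to time 0:
PV = 12815.2348 * (1+0.1)^(-5)
= 12815.2348 * 0.620921
= 7957.2525


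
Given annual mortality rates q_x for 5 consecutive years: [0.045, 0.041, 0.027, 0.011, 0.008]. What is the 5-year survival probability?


p_k = 1 - q_k for each year
Survival = product of (1 - q_k)
= 0.955 * 0.959 * 0.973 * 0.989 * 0.992
= 0.8743


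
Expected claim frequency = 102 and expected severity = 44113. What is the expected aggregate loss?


E[S] = E[N] * E[X]
= 102 * 44113
= 4.4995e+06


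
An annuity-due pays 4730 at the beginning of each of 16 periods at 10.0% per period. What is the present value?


PV_due = PMT * (1-(1+i)^(-n))/i * (1+i)
PV_immediate = 37006.1419
PV_due = 37006.1419 * 1.1
= 40706.7561


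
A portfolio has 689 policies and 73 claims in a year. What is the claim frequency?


frequency = claims / policies
= 73 / 689
= 0.106


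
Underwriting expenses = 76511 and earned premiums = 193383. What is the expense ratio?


Expense ratio = expenses / premiums
= 76511 / 193383
= 0.3956


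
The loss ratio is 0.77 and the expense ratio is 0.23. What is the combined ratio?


Combined ratio = loss ratio + expense ratio
= 0.77 + 0.23
= 1.0


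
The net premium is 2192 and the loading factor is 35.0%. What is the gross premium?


Gross = net * (1 + loading)
= 2192 * (1 + 0.35)
= 2192 * 1.35
= 2959.2


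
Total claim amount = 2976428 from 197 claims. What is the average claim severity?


severity = total / number
= 2976428 / 197
= 15108.7716


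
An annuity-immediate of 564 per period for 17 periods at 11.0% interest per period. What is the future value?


FV = PMT * ((1+i)^n - 1) / i
= 564 * ((1.11)^17 - 1) / 0.11
= 564 * (5.895093 - 1) / 0.11
= 25098.4753


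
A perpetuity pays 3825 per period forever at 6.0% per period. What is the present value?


PV = PMT / i
= 3825 / 0.06
= 63750.0


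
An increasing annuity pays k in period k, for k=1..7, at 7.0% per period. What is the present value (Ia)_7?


(Ia)_n = sum_{k=1}^{n} k * v^k, v = 1/(1+i)
v = 0.934579
Sum computed term by term:
(Ia)_7 = 20.1042


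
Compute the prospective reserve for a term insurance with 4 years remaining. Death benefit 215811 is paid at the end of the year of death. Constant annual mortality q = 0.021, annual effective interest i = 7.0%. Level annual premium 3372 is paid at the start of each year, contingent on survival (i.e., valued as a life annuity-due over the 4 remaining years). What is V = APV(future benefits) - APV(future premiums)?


v = 1/(1+i) = 0.934579
APV(future benefits) per unit = sum_{k=0}^{3} k_p_x * q * v^(k+1) = 0.069046
APV(future benefits) = 215811 * 0.069046 = 14900.7939
Life annuity-due factor ä_{x:4} = sum_{k=0}^{3} k_p_x * v^k = 3.518036
APV(future premiums) = 3372 * 3.518036 = 11862.8183
V = 14900.7939 - 11862.8183
= 3037.9756


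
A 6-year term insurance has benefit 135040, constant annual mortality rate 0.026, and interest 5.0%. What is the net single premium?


NSP = benefit * sum_{k=0}^{n-1} k_p_x * q * v^(k+1)
With constant q=0.026, v=0.952381
Sum = 0.124145
NSP = 135040 * 0.124145
= 16764.5151


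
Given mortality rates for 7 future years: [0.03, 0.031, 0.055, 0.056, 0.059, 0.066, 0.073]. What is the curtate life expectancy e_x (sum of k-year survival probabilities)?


e_x = sum_{k=1}^{n} k_p_x
k_p_x values:
  1_p_x = 0.97
  2_p_x = 0.93993
  3_p_x = 0.888234
  4_p_x = 0.838493
  5_p_x = 0.789022
  6_p_x = 0.736946
  7_p_x = 0.683149
e_x = 5.8458


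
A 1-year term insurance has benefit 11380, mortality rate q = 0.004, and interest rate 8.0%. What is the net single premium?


NSP = benefit * q * v
v = 1/(1+i) = 0.925926
NSP = 11380 * 0.004 * 0.925926
= 42.1481


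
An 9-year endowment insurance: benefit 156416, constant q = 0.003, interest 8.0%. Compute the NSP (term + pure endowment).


Term component = 2900.8391
Pure endowment = 9_p_x * v^9 * benefit = 0.973322 * 0.500249 * 156416 = 76159.4503
NSP = 79060.2895


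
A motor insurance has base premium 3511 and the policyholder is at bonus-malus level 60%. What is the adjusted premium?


adjusted = base * BM_level / 100
= 3511 * 60 / 100
= 3511 * 0.6
= 2106.6


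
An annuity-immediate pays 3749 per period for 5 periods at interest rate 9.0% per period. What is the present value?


PV = PMT * (1 - (1+i)^(-n)) / i
= 3749 * (1 - (1+0.09)^(-5)) / 0.09
= 3749 * (1 - 0.649931) / 0.09
= 3749 * 3.889651
= 14582.3026


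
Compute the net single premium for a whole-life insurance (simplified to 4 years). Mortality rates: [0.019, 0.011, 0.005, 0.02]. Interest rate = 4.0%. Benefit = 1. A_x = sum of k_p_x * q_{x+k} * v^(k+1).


v = 0.961538
Year 0: k_p_x=1.0, q=0.019, term=0.018269
Year 1: k_p_x=0.981, q=0.011, term=0.009977
Year 2: k_p_x=0.970209, q=0.005, term=0.004313
Year 3: k_p_x=0.965358, q=0.02, term=0.016504
A_x = 0.0491


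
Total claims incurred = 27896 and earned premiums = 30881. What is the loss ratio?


Loss ratio = claims / premiums
= 27896 / 30881
= 0.9033


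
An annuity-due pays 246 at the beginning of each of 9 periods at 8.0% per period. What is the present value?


PV_due = PMT * (1-(1+i)^(-n))/i * (1+i)
PV_immediate = 1536.7344
PV_due = 1536.7344 * 1.08
= 1659.6732


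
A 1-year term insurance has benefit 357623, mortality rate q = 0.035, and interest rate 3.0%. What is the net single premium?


NSP = benefit * q * v
v = 1/(1+i) = 0.970874
NSP = 357623 * 0.035 * 0.970874
= 12152.2379


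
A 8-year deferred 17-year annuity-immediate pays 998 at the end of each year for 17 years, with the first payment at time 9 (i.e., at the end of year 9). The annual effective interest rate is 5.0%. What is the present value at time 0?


PV at time 8 of the 17-year annuity-immediate:
a_n = 998 * (1-(1+0.05)^(-17))/0.05 = 11251.5181
Discount back 8 years to time 0:
PV = 11251.5181 * (1+0.05)^(-8)
= 11251.5181 * 0.676839
= 7615.4703


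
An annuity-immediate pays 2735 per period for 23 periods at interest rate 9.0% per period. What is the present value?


PV = PMT * (1 - (1+i)^(-n)) / i
= 2735 * (1 - (1+0.09)^(-23)) / 0.09
= 2735 * (1 - 0.137781) / 0.09
= 2735 * 9.580207
= 26201.8657


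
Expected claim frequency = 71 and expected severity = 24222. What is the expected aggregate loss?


E[S] = E[N] * E[X]
= 71 * 24222
= 1.7198e+06


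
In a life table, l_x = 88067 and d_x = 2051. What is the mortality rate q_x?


q_x = d_x / l_x
= 2051 / 88067
= 0.0233


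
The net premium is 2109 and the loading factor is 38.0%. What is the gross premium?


Gross = net * (1 + loading)
= 2109 * (1 + 0.38)
= 2109 * 1.38
= 2910.42


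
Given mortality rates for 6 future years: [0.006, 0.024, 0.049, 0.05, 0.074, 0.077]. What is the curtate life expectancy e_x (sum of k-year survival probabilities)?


e_x = sum_{k=1}^{n} k_p_x
k_p_x values:
  1_p_x = 0.994
  2_p_x = 0.970144
  3_p_x = 0.922607
  4_p_x = 0.876477
  5_p_x = 0.811617
  6_p_x = 0.749123
e_x = 5.324


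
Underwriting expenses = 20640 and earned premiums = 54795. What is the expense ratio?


Expense ratio = expenses / premiums
= 20640 / 54795
= 0.3767


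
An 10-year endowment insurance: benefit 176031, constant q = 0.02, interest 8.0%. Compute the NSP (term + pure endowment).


Term component = 21881.9628
Pure endowment = 10_p_x * v^10 * benefit = 0.817073 * 0.463193 * 176031 = 66621.1858
NSP = 88503.1486


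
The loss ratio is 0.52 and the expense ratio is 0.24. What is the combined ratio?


Combined ratio = loss ratio + expense ratio
= 0.52 + 0.24
= 0.76


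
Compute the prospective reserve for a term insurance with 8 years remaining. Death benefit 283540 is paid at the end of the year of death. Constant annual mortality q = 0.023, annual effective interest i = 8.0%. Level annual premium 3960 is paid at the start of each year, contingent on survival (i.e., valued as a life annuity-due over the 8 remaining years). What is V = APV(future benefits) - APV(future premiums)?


v = 1/(1+i) = 0.925926
APV(future benefits) per unit = sum_{k=0}^{7} k_p_x * q * v^(k+1) = 0.12315
APV(future benefits) = 283540 * 0.12315 = 34917.8259
Life annuity-due factor ä_{x:8} = sum_{k=0}^{7} k_p_x * v^k = 5.782675
APV(future premiums) = 3960 * 5.782675 = 22899.3927
V = 34917.8259 - 22899.3927
= 12018.4332


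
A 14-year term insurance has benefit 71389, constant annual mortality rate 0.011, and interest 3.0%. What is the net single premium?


NSP = benefit * sum_{k=0}^{n-1} k_p_x * q * v^(k+1)
With constant q=0.011, v=0.970874
Sum = 0.116365
NSP = 71389 * 0.116365
= 8307.2097


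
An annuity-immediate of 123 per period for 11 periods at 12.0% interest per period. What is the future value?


FV = PMT * ((1+i)^n - 1) / i
= 123 * ((1.12)^11 - 1) / 0.12
= 123 * (3.47855 - 1) / 0.12
= 2540.5137


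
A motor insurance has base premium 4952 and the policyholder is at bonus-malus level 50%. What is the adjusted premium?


adjusted = base * BM_level / 100
= 4952 * 50 / 100
= 4952 * 0.5
= 2476.0


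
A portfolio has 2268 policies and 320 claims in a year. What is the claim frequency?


frequency = claims / policies
= 320 / 2268
= 0.1411


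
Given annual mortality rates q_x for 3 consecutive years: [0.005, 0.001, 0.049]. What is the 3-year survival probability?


p_k = 1 - q_k for each year
Survival = product of (1 - q_k)
= 0.995 * 0.999 * 0.951
= 0.9453


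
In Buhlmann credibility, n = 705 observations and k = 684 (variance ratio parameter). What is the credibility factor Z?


Z = n / (n + k)
= 705 / (705 + 684)
= 705 / 1389
= 0.5076


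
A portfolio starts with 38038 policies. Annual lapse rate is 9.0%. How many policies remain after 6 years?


remaining = initial * (1 - lapse)^years
= 38038 * (1 - 0.09)^6
= 38038 * 0.567869
= 21600.6106


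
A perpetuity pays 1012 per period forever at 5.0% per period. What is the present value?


PV = PMT / i
= 1012 / 0.05
= 20240.0


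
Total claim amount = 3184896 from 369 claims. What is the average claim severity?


severity = total / number
= 3184896 / 369
= 8631.1545


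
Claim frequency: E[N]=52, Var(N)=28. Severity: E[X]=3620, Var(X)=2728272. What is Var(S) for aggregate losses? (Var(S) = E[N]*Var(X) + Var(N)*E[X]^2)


Var(S) = E[N]*Var(X) + Var(N)*E[X]^2
= 52*2728272 + 28*3620^2
= 141870144 + 366923200
= 5.0879e+08


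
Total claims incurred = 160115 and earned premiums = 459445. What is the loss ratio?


Loss ratio = claims / premiums
= 160115 / 459445
= 0.3485


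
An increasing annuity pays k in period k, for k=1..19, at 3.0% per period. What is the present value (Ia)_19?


(Ia)_n = sum_{k=1}^{n} k * v^k, v = 1/(1+i)
v = 0.970874
Sum computed term by term:
(Ia)_19 = 130.6026


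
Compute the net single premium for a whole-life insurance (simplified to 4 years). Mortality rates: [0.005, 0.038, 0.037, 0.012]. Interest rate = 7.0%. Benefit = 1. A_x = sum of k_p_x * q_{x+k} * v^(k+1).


v = 0.934579
Year 0: k_p_x=1.0, q=0.005, term=0.004673
Year 1: k_p_x=0.995, q=0.038, term=0.033025
Year 2: k_p_x=0.95719, q=0.037, term=0.02891
Year 3: k_p_x=0.921774, q=0.012, term=0.008439
A_x = 0.075


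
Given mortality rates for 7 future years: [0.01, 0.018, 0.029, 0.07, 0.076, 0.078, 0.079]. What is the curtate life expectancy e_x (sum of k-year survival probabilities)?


e_x = sum_{k=1}^{n} k_p_x
k_p_x values:
  1_p_x = 0.99
  2_p_x = 0.97218
  3_p_x = 0.943987
  4_p_x = 0.877908
  5_p_x = 0.811187
  6_p_x = 0.747914
  7_p_x = 0.688829
e_x = 6.032


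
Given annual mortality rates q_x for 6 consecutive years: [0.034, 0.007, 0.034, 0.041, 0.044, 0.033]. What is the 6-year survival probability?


p_k = 1 - q_k for each year
Survival = product of (1 - q_k)
= 0.966 * 0.993 * 0.966 * 0.959 * 0.956 * 0.967
= 0.8215


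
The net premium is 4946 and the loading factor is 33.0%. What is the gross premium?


Gross = net * (1 + loading)
= 4946 * (1 + 0.33)
= 4946 * 1.33
= 6578.18


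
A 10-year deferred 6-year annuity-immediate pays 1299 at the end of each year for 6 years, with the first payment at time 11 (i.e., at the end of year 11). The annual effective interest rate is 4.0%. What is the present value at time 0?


PV at time 10 of the 6-year annuity-immediate:
a_n = 1299 * (1-(1+0.04)^(-6))/0.04 = 6809.5358
Discount back 10 years to time 0:
PV = 6809.5358 * (1+0.04)^(-10)
= 6809.5358 * 0.675564
= 4600.2784


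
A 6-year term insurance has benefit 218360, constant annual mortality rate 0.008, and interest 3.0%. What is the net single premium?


NSP = benefit * sum_{k=0}^{n-1} k_p_x * q * v^(k+1)
With constant q=0.008, v=0.970874
Sum = 0.042509
NSP = 218360 * 0.042509
= 9282.3469


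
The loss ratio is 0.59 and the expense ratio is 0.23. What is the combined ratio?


Combined ratio = loss ratio + expense ratio
= 0.59 + 0.23
= 0.82


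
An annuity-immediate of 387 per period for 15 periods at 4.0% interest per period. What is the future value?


FV = PMT * ((1+i)^n - 1) / i
= 387 * ((1.04)^15 - 1) / 0.04
= 387 * (1.800944 - 1) / 0.04
= 7749.1284


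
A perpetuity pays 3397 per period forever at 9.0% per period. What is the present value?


PV = PMT / i
= 3397 / 0.09
= 37744.4444


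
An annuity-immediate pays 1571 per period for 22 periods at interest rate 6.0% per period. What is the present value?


PV = PMT * (1 - (1+i)^(-n)) / i
= 1571 * (1 - (1+0.06)^(-22)) / 0.06
= 1571 * (1 - 0.277505) / 0.06
= 1571 * 12.041582
= 18917.3249


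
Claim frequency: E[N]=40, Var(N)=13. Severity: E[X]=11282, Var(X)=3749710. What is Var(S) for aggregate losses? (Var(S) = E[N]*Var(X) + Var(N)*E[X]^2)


Var(S) = E[N]*Var(X) + Var(N)*E[X]^2
= 40*3749710 + 13*11282^2
= 149988400 + 1654685812
= 1.8047e+09


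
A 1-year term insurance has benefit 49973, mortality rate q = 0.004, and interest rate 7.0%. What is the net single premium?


NSP = benefit * q * v
v = 1/(1+i) = 0.934579
NSP = 49973 * 0.004 * 0.934579
= 186.815


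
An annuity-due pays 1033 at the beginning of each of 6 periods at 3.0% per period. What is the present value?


PV_due = PMT * (1-(1+i)^(-n))/i * (1+i)
PV_immediate = 5595.9588
PV_due = 5595.9588 * 1.03
= 5763.8375


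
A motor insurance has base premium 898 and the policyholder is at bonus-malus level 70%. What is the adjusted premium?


adjusted = base * BM_level / 100
= 898 * 70 / 100
= 898 * 0.7
= 628.6


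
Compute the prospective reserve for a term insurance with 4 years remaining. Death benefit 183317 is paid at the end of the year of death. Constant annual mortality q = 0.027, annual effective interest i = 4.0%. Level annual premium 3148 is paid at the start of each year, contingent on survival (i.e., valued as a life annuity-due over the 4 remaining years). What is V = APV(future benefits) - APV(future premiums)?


v = 1/(1+i) = 0.961538
APV(future benefits) per unit = sum_{k=0}^{3} k_p_x * q * v^(k+1) = 0.094235
APV(future benefits) = 183317 * 0.094235 = 17274.8913
Life annuity-due factor ä_{x:4} = sum_{k=0}^{3} k_p_x * v^k = 3.629795
APV(future premiums) = 3148 * 3.629795 = 11426.5962
V = 17274.8913 - 11426.5962
= 5848.2951


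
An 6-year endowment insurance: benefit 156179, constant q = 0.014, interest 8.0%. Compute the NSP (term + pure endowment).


Term component = 9791.5029
Pure endowment = 6_p_x * v^6 * benefit = 0.918886 * 0.63017 * 156179 = 90436.0519
NSP = 100227.5548


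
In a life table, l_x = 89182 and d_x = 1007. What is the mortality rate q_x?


q_x = d_x / l_x
= 1007 / 89182
= 0.0113


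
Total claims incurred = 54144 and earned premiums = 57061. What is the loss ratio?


Loss ratio = claims / premiums
= 54144 / 57061
= 0.9489


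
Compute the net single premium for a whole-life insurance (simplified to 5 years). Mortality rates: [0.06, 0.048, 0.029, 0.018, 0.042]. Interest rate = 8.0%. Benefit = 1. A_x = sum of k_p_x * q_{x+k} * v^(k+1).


v = 0.925926
Year 0: k_p_x=1.0, q=0.06, term=0.055556
Year 1: k_p_x=0.94, q=0.048, term=0.038683
Year 2: k_p_x=0.89488, q=0.029, term=0.020601
Year 3: k_p_x=0.868928, q=0.018, term=0.011496
Year 4: k_p_x=0.853288, q=0.042, term=0.024391
A_x = 0.1507


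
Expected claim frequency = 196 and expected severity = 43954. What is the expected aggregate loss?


E[S] = E[N] * E[X]
= 196 * 43954
= 8.6150e+06


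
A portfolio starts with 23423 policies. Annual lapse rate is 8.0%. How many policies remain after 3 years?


remaining = initial * (1 - lapse)^years
= 23423 * (1 - 0.08)^3
= 23423 * 0.778688
= 18239.209


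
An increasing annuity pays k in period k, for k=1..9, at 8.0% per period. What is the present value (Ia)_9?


(Ia)_n = sum_{k=1}^{n} k * v^k, v = 1/(1+i)
v = 0.925926
Sum computed term by term:
(Ia)_9 = 28.055


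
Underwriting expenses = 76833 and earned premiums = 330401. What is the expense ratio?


Expense ratio = expenses / premiums
= 76833 / 330401
= 0.2325


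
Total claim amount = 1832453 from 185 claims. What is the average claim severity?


severity = total / number
= 1832453 / 185
= 9905.1514


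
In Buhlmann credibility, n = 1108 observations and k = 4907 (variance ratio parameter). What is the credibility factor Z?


Z = n / (n + k)
= 1108 / (1108 + 4907)
= 1108 / 6015
= 0.1842


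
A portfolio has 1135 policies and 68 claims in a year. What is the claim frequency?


frequency = claims / policies
= 68 / 1135
= 0.0599


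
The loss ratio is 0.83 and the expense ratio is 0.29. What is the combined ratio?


Combined ratio = loss ratio + expense ratio
= 0.83 + 0.29
= 1.12


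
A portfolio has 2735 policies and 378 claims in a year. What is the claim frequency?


frequency = claims / policies
= 378 / 2735
= 0.1382


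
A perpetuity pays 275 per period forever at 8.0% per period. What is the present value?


PV = PMT / i
= 275 / 0.08
= 3437.5


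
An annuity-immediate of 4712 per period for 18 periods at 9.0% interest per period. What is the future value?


FV = PMT * ((1+i)^n - 1) / i
= 4712 * ((1.09)^18 - 1) / 0.09
= 4712 * (4.71712 - 1) / 0.09
= 194611.9045


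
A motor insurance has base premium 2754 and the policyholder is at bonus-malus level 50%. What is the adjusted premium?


adjusted = base * BM_level / 100
= 2754 * 50 / 100
= 2754 * 0.5
= 1377.0


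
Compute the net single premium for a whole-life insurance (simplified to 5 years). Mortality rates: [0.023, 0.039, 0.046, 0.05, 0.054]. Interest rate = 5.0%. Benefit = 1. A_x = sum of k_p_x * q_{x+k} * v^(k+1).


v = 0.952381
Year 0: k_p_x=1.0, q=0.023, term=0.021905
Year 1: k_p_x=0.977, q=0.039, term=0.034561
Year 2: k_p_x=0.938897, q=0.046, term=0.037309
Year 3: k_p_x=0.895708, q=0.05, term=0.036845
Year 4: k_p_x=0.850922, q=0.054, term=0.036003
A_x = 0.1666


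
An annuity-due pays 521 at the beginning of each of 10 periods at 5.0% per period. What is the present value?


PV_due = PMT * (1-(1+i)^(-n))/i * (1+i)
PV_immediate = 4023.0239
PV_due = 4023.0239 * 1.05
= 4224.1751


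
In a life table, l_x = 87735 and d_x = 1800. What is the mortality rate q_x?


q_x = d_x / l_x
= 1800 / 87735
= 0.0205


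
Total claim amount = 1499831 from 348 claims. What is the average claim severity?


severity = total / number
= 1499831 / 348
= 4309.8592


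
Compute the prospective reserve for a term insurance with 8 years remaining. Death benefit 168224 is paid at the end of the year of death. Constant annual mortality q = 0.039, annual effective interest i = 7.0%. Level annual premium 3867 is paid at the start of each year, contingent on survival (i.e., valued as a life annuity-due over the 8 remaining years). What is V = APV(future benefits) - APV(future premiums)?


v = 1/(1+i) = 0.934579
APV(future benefits) per unit = sum_{k=0}^{7} k_p_x * q * v^(k+1) = 0.206318
APV(future benefits) = 168224 * 0.206318 = 34707.6851
Life annuity-due factor ä_{x:8} = sum_{k=0}^{7} k_p_x * v^k = 5.660527
APV(future premiums) = 3867 * 5.660527 = 21889.2578
V = 34707.6851 - 21889.2578
= 12818.4273


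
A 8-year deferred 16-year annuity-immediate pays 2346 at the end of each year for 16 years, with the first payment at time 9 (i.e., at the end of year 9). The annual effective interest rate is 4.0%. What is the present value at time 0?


PV at time 8 of the 16-year annuity-immediate:
a_n = 2346 * (1-(1+0.04)^(-16))/0.04 = 27336.2855
Discount back 8 years to time 0:
PV = 27336.2855 * (1+0.04)^(-8)
= 27336.2855 * 0.73069
= 19974.3561


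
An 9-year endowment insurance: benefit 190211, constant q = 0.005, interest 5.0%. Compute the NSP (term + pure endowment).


Term component = 6637.068
Pure endowment = 9_p_x * v^9 * benefit = 0.95589 * 0.644609 * 190211 = 117203.2525
NSP = 123840.3204


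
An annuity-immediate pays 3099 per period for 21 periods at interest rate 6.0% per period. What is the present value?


PV = PMT * (1 - (1+i)^(-n)) / i
= 3099 * (1 - (1+0.06)^(-21)) / 0.06
= 3099 * (1 - 0.294155) / 0.06
= 3099 * 11.764077
= 36456.8734


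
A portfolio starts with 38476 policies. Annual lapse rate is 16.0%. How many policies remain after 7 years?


remaining = initial * (1 - lapse)^years
= 38476 * (1 - 0.16)^7
= 38476 * 0.29509
= 11353.8962


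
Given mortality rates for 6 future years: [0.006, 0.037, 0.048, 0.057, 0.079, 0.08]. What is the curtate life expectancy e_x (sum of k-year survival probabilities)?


e_x = sum_{k=1}^{n} k_p_x
k_p_x values:
  1_p_x = 0.994
  2_p_x = 0.957222
  3_p_x = 0.911275
  4_p_x = 0.859333
  5_p_x = 0.791445
  6_p_x = 0.72813
e_x = 5.2414


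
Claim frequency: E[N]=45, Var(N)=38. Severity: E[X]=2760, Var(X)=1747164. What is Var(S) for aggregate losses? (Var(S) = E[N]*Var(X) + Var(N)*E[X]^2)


Var(S) = E[N]*Var(X) + Var(N)*E[X]^2
= 45*1747164 + 38*2760^2
= 78622380 + 289468800
= 3.6809e+08


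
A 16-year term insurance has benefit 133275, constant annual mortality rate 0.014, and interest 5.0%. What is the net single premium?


NSP = benefit * sum_{k=0}^{n-1} k_p_x * q * v^(k+1)
With constant q=0.014, v=0.952381
Sum = 0.138776
NSP = 133275 * 0.138776
= 18495.3445


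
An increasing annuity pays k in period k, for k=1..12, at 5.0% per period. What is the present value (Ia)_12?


(Ia)_n = sum_{k=1}^{n} k * v^k, v = 1/(1+i)
v = 0.952381
Sum computed term by term:
(Ia)_12 = 52.4873


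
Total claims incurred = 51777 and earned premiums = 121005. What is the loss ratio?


Loss ratio = claims / premiums
= 51777 / 121005
= 0.4279


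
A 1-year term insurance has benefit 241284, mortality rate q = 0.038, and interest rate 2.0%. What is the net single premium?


NSP = benefit * q * v
v = 1/(1+i) = 0.980392
NSP = 241284 * 0.038 * 0.980392
= 8989.0118


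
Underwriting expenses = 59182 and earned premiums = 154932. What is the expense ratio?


Expense ratio = expenses / premiums
= 59182 / 154932
= 0.382


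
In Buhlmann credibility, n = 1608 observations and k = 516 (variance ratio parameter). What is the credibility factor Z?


Z = n / (n + k)
= 1608 / (1608 + 516)
= 1608 / 2124
= 0.7571


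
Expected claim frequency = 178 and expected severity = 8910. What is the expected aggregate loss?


E[S] = E[N] * E[X]
= 178 * 8910
= 1.5860e+06


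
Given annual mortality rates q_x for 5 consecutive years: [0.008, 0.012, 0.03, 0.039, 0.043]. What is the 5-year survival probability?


p_k = 1 - q_k for each year
Survival = product of (1 - q_k)
= 0.992 * 0.988 * 0.97 * 0.961 * 0.957
= 0.8743


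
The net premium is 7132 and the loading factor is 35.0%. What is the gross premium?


Gross = net * (1 + loading)
= 7132 * (1 + 0.35)
= 7132 * 1.35
= 9628.2


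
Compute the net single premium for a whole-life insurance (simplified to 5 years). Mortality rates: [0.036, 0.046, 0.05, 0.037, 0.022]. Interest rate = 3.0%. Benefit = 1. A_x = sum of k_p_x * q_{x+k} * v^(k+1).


v = 0.970874
Year 0: k_p_x=1.0, q=0.036, term=0.034951
Year 1: k_p_x=0.964, q=0.046, term=0.041798
Year 2: k_p_x=0.919656, q=0.05, term=0.042081
Year 3: k_p_x=0.873673, q=0.037, term=0.028721
Year 4: k_p_x=0.841347, q=0.022, term=0.015967
A_x = 0.1635


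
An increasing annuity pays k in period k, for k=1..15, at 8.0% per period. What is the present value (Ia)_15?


(Ia)_n = sum_{k=1}^{n} k * v^k, v = 1/(1+i)
v = 0.925926
Sum computed term by term:
(Ia)_15 = 56.4451


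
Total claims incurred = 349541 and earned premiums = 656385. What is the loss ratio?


Loss ratio = claims / premiums
= 349541 / 656385
= 0.5325


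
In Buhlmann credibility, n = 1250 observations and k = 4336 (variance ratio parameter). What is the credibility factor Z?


Z = n / (n + k)
= 1250 / (1250 + 4336)
= 1250 / 5586
= 0.2238


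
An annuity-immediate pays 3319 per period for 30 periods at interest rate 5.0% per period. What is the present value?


PV = PMT * (1 - (1+i)^(-n)) / i
= 3319 * (1 - (1+0.05)^(-30)) / 0.05
= 3319 * (1 - 0.231377) / 0.05
= 3319 * 15.372451
= 51021.165


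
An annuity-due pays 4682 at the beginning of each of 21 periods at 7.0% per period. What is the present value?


PV_due = PMT * (1-(1+i)^(-n))/i * (1+i)
PV_immediate = 50731.939
PV_due = 50731.939 * 1.07
= 54283.1747


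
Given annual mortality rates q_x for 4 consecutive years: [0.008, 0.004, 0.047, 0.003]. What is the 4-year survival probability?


p_k = 1 - q_k for each year
Survival = product of (1 - q_k)
= 0.992 * 0.996 * 0.953 * 0.997
= 0.9388


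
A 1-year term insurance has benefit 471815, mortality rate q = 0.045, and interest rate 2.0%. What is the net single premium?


NSP = benefit * q * v
v = 1/(1+i) = 0.980392
NSP = 471815 * 0.045 * 0.980392
= 20815.3676


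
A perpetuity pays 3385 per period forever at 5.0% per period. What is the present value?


PV = PMT / i
= 3385 / 0.05
= 67700.0


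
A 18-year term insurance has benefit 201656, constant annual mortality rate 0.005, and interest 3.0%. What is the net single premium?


NSP = benefit * sum_{k=0}^{n-1} k_p_x * q * v^(k+1)
With constant q=0.005, v=0.970874
Sum = 0.066183
NSP = 201656 * 0.066183
= 13346.2546


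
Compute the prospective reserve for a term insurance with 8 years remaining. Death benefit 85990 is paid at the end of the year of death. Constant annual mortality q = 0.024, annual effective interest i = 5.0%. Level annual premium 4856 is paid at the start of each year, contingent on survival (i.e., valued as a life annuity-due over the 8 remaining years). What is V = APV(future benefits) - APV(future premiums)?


v = 1/(1+i) = 0.952381
APV(future benefits) per unit = sum_{k=0}^{7} k_p_x * q * v^(k+1) = 0.14358
APV(future benefits) = 85990 * 0.14358 = 12346.4799
Life annuity-due factor ä_{x:8} = sum_{k=0}^{7} k_p_x * v^k = 6.281643
APV(future premiums) = 4856 * 6.281643 = 30503.6592
V = 12346.4799 - 30503.6592
= -18157.1793


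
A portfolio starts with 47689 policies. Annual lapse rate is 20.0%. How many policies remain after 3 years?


remaining = initial * (1 - lapse)^years
= 47689 * (1 - 0.2)^3
= 47689 * 0.512
= 24416.768


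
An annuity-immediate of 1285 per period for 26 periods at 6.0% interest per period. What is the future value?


FV = PMT * ((1+i)^n - 1) / i
= 1285 * ((1.06)^26 - 1) / 0.06
= 1285 * (4.549383 - 1) / 0.06
= 76015.9518


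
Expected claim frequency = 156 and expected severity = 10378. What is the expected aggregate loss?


E[S] = E[N] * E[X]
= 156 * 10378
= 1.6190e+06


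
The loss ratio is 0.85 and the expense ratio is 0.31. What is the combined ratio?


Combined ratio = loss ratio + expense ratio
= 0.85 + 0.31
= 1.16


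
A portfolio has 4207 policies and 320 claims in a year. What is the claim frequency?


frequency = claims / policies
= 320 / 4207
= 0.0761


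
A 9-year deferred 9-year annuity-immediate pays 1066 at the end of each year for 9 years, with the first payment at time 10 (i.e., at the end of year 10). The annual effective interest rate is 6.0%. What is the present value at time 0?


PV at time 9 of the 9-year annuity-immediate:
a_n = 1066 * (1-(1+0.06)^(-9))/0.06 = 7250.604
Discount back 9 years to time 0:
PV = 7250.604 * (1+0.06)^(-9)
= 7250.604 * 0.591898
= 4291.6213


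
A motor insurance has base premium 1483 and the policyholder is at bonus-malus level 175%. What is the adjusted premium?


adjusted = base * BM_level / 100
= 1483 * 175 / 100
= 1483 * 1.75
= 2595.25


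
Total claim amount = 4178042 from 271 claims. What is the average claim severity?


severity = total / number
= 4178042 / 271
= 15417.1292


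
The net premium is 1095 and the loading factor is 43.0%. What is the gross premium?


Gross = net * (1 + loading)
= 1095 * (1 + 0.43)
= 1095 * 1.43
= 1565.85


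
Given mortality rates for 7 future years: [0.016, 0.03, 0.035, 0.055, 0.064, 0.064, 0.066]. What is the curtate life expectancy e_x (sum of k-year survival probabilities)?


e_x = sum_{k=1}^{n} k_p_x
k_p_x values:
  1_p_x = 0.984
  2_p_x = 0.95448
  3_p_x = 0.921073
  4_p_x = 0.870414
  5_p_x = 0.814708
  6_p_x = 0.762566
  7_p_x = 0.712237
e_x = 6.0195


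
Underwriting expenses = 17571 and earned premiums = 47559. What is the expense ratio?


Expense ratio = expenses / premiums
= 17571 / 47559
= 0.3695


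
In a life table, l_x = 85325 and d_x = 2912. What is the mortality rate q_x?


q_x = d_x / l_x
= 2912 / 85325
= 0.0341


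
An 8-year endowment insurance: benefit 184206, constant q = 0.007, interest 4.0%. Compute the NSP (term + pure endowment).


Term component = 8483.9756
Pure endowment = 8_p_x * v^8 * benefit = 0.945353 * 0.73069 * 184206 = 127242.1637
NSP = 135726.1393


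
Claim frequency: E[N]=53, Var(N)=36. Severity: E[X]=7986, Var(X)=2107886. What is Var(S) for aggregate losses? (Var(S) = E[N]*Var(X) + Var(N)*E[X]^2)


Var(S) = E[N]*Var(X) + Var(N)*E[X]^2
= 53*2107886 + 36*7986^2
= 111717958 + 2295943056
= 2.4077e+09


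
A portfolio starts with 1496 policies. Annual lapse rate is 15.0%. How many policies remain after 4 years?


remaining = initial * (1 - lapse)^years
= 1496 * (1 - 0.15)^4
= 1496 * 0.522006
= 780.9213


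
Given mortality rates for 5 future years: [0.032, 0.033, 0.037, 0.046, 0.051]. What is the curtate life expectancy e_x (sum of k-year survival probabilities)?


e_x = sum_{k=1}^{n} k_p_x
k_p_x values:
  1_p_x = 0.968
  2_p_x = 0.936056
  3_p_x = 0.901422
  4_p_x = 0.859957
  5_p_x = 0.816099
e_x = 4.4815


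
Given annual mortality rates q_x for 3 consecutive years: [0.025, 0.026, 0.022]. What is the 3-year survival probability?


p_k = 1 - q_k for each year
Survival = product of (1 - q_k)
= 0.975 * 0.974 * 0.978
= 0.9288


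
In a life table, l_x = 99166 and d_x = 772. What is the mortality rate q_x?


q_x = d_x / l_x
= 772 / 99166
= 0.0078


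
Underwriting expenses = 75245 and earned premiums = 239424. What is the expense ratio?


Expense ratio = expenses / premiums
= 75245 / 239424
= 0.3143


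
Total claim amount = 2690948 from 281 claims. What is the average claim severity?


severity = total / number
= 2690948 / 281
= 9576.3274


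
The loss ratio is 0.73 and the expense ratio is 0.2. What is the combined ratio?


Combined ratio = loss ratio + expense ratio
= 0.73 + 0.2
= 0.93


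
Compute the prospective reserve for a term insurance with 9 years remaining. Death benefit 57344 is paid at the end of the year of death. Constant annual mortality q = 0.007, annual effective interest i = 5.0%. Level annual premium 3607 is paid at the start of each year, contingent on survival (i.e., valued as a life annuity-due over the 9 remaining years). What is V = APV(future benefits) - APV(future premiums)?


v = 1/(1+i) = 0.952381
APV(future benefits) per unit = sum_{k=0}^{8} k_p_x * q * v^(k+1) = 0.048494
APV(future benefits) = 57344 * 0.048494 = 2780.8612
Life annuity-due factor ä_{x:9} = sum_{k=0}^{8} k_p_x * v^k = 7.274156
APV(future premiums) = 3607 * 7.274156 = 26237.8794
V = 2780.8612 - 26237.8794
= -23457.0182
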